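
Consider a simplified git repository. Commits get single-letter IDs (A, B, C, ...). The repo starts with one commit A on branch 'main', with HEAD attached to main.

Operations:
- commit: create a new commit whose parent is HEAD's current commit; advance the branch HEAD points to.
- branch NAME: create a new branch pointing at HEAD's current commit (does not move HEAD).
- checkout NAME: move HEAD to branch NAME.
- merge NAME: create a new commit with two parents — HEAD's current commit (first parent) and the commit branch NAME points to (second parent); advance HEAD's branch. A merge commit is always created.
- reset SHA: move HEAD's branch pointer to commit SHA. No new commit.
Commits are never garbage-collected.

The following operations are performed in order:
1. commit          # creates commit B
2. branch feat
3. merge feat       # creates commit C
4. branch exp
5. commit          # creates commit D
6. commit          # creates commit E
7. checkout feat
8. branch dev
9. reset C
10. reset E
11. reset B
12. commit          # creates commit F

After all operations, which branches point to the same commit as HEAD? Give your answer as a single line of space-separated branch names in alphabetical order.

After op 1 (commit): HEAD=main@B [main=B]
After op 2 (branch): HEAD=main@B [feat=B main=B]
After op 3 (merge): HEAD=main@C [feat=B main=C]
After op 4 (branch): HEAD=main@C [exp=C feat=B main=C]
After op 5 (commit): HEAD=main@D [exp=C feat=B main=D]
After op 6 (commit): HEAD=main@E [exp=C feat=B main=E]
After op 7 (checkout): HEAD=feat@B [exp=C feat=B main=E]
After op 8 (branch): HEAD=feat@B [dev=B exp=C feat=B main=E]
After op 9 (reset): HEAD=feat@C [dev=B exp=C feat=C main=E]
After op 10 (reset): HEAD=feat@E [dev=B exp=C feat=E main=E]
After op 11 (reset): HEAD=feat@B [dev=B exp=C feat=B main=E]
After op 12 (commit): HEAD=feat@F [dev=B exp=C feat=F main=E]

Answer: feat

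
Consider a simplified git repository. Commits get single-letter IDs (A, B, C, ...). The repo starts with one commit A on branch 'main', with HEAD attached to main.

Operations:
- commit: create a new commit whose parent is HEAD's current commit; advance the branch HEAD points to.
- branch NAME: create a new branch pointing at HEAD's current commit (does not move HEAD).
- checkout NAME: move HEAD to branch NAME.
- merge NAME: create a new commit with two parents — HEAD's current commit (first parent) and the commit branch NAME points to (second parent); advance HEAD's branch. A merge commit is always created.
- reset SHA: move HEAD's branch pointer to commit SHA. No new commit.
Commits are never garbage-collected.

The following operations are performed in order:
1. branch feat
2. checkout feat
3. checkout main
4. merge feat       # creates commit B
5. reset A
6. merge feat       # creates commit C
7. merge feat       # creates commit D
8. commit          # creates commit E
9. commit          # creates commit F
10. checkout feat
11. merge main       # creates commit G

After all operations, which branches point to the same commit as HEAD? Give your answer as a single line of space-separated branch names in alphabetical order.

After op 1 (branch): HEAD=main@A [feat=A main=A]
After op 2 (checkout): HEAD=feat@A [feat=A main=A]
After op 3 (checkout): HEAD=main@A [feat=A main=A]
After op 4 (merge): HEAD=main@B [feat=A main=B]
After op 5 (reset): HEAD=main@A [feat=A main=A]
After op 6 (merge): HEAD=main@C [feat=A main=C]
After op 7 (merge): HEAD=main@D [feat=A main=D]
After op 8 (commit): HEAD=main@E [feat=A main=E]
After op 9 (commit): HEAD=main@F [feat=A main=F]
After op 10 (checkout): HEAD=feat@A [feat=A main=F]
After op 11 (merge): HEAD=feat@G [feat=G main=F]

Answer: feat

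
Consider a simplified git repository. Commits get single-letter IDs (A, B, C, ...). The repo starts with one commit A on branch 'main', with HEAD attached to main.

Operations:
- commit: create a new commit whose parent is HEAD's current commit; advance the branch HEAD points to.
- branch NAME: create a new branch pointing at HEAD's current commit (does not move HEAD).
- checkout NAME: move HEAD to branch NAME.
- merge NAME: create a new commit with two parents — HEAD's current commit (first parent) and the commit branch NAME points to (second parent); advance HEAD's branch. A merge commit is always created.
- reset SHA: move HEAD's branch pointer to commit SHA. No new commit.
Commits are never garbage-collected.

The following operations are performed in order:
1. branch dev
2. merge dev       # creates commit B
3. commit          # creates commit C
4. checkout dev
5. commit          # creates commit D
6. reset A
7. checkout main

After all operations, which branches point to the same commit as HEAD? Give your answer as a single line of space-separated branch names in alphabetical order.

Answer: main

Derivation:
After op 1 (branch): HEAD=main@A [dev=A main=A]
After op 2 (merge): HEAD=main@B [dev=A main=B]
After op 3 (commit): HEAD=main@C [dev=A main=C]
After op 4 (checkout): HEAD=dev@A [dev=A main=C]
After op 5 (commit): HEAD=dev@D [dev=D main=C]
After op 6 (reset): HEAD=dev@A [dev=A main=C]
After op 7 (checkout): HEAD=main@C [dev=A main=C]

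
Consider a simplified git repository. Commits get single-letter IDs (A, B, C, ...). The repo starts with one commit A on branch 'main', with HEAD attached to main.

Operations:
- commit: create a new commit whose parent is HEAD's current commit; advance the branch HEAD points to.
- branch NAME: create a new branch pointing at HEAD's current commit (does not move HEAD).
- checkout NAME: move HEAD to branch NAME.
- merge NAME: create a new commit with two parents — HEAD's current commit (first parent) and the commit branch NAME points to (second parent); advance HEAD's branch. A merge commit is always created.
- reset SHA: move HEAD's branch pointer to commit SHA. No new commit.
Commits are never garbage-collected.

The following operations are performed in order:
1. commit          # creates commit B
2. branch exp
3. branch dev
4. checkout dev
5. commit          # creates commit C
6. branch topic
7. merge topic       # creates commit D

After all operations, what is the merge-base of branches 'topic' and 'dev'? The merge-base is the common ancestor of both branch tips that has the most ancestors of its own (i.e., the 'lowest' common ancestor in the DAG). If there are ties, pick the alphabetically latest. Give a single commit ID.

After op 1 (commit): HEAD=main@B [main=B]
After op 2 (branch): HEAD=main@B [exp=B main=B]
After op 3 (branch): HEAD=main@B [dev=B exp=B main=B]
After op 4 (checkout): HEAD=dev@B [dev=B exp=B main=B]
After op 5 (commit): HEAD=dev@C [dev=C exp=B main=B]
After op 6 (branch): HEAD=dev@C [dev=C exp=B main=B topic=C]
After op 7 (merge): HEAD=dev@D [dev=D exp=B main=B topic=C]
ancestors(topic=C): ['A', 'B', 'C']
ancestors(dev=D): ['A', 'B', 'C', 'D']
common: ['A', 'B', 'C']

Answer: C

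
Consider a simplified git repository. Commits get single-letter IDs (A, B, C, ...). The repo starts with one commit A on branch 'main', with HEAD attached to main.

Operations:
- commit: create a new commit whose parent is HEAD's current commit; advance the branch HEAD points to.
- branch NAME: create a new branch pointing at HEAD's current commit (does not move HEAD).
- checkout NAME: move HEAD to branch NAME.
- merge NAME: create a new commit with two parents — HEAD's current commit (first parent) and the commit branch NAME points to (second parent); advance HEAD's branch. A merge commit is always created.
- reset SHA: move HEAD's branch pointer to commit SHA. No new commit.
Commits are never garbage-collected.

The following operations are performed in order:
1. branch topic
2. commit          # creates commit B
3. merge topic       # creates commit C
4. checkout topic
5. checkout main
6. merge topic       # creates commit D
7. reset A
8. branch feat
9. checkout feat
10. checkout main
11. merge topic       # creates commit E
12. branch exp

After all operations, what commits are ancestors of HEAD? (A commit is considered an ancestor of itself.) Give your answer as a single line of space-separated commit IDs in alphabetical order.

Answer: A E

Derivation:
After op 1 (branch): HEAD=main@A [main=A topic=A]
After op 2 (commit): HEAD=main@B [main=B topic=A]
After op 3 (merge): HEAD=main@C [main=C topic=A]
After op 4 (checkout): HEAD=topic@A [main=C topic=A]
After op 5 (checkout): HEAD=main@C [main=C topic=A]
After op 6 (merge): HEAD=main@D [main=D topic=A]
After op 7 (reset): HEAD=main@A [main=A topic=A]
After op 8 (branch): HEAD=main@A [feat=A main=A topic=A]
After op 9 (checkout): HEAD=feat@A [feat=A main=A topic=A]
After op 10 (checkout): HEAD=main@A [feat=A main=A topic=A]
After op 11 (merge): HEAD=main@E [feat=A main=E topic=A]
After op 12 (branch): HEAD=main@E [exp=E feat=A main=E topic=A]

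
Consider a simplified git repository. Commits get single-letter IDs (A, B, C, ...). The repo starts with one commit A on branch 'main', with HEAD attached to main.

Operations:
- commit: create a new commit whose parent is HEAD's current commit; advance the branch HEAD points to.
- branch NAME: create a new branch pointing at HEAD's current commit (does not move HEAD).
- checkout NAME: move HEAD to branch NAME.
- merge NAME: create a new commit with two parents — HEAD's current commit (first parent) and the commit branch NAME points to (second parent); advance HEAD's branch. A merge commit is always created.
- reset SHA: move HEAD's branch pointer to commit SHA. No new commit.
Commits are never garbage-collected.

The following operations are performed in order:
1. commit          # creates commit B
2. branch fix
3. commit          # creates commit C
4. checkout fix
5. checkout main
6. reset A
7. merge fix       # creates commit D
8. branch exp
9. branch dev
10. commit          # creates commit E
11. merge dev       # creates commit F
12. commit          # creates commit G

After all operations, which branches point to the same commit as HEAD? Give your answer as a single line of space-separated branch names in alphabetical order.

Answer: main

Derivation:
After op 1 (commit): HEAD=main@B [main=B]
After op 2 (branch): HEAD=main@B [fix=B main=B]
After op 3 (commit): HEAD=main@C [fix=B main=C]
After op 4 (checkout): HEAD=fix@B [fix=B main=C]
After op 5 (checkout): HEAD=main@C [fix=B main=C]
After op 6 (reset): HEAD=main@A [fix=B main=A]
After op 7 (merge): HEAD=main@D [fix=B main=D]
After op 8 (branch): HEAD=main@D [exp=D fix=B main=D]
After op 9 (branch): HEAD=main@D [dev=D exp=D fix=B main=D]
After op 10 (commit): HEAD=main@E [dev=D exp=D fix=B main=E]
After op 11 (merge): HEAD=main@F [dev=D exp=D fix=B main=F]
After op 12 (commit): HEAD=main@G [dev=D exp=D fix=B main=G]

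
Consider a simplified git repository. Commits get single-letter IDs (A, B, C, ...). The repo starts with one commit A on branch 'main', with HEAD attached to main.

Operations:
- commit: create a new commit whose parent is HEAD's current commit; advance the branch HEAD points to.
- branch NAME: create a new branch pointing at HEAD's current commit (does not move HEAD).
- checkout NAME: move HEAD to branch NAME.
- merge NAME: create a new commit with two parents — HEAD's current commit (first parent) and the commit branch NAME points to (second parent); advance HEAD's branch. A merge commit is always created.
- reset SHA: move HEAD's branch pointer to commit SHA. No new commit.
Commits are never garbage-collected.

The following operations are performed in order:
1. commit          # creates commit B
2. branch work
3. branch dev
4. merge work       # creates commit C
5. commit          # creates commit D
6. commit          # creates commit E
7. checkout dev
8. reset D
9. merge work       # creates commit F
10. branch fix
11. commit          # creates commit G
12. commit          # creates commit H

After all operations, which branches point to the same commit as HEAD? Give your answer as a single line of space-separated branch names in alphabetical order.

Answer: dev

Derivation:
After op 1 (commit): HEAD=main@B [main=B]
After op 2 (branch): HEAD=main@B [main=B work=B]
After op 3 (branch): HEAD=main@B [dev=B main=B work=B]
After op 4 (merge): HEAD=main@C [dev=B main=C work=B]
After op 5 (commit): HEAD=main@D [dev=B main=D work=B]
After op 6 (commit): HEAD=main@E [dev=B main=E work=B]
After op 7 (checkout): HEAD=dev@B [dev=B main=E work=B]
After op 8 (reset): HEAD=dev@D [dev=D main=E work=B]
After op 9 (merge): HEAD=dev@F [dev=F main=E work=B]
After op 10 (branch): HEAD=dev@F [dev=F fix=F main=E work=B]
After op 11 (commit): HEAD=dev@G [dev=G fix=F main=E work=B]
After op 12 (commit): HEAD=dev@H [dev=H fix=F main=E work=B]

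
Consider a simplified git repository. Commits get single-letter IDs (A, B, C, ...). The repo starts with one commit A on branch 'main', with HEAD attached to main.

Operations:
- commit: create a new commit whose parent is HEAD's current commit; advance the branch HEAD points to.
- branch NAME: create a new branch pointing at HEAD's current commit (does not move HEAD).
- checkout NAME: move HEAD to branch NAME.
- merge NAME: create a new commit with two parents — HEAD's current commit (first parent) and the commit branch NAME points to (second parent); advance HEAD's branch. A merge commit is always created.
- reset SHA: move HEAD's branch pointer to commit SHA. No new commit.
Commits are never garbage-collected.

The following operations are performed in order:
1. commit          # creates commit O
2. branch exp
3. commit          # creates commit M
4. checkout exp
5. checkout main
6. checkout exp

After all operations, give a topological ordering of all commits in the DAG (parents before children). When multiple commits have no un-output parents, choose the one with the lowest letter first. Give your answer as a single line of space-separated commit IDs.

Answer: A O M

Derivation:
After op 1 (commit): HEAD=main@O [main=O]
After op 2 (branch): HEAD=main@O [exp=O main=O]
After op 3 (commit): HEAD=main@M [exp=O main=M]
After op 4 (checkout): HEAD=exp@O [exp=O main=M]
After op 5 (checkout): HEAD=main@M [exp=O main=M]
After op 6 (checkout): HEAD=exp@O [exp=O main=M]
commit A: parents=[]
commit M: parents=['O']
commit O: parents=['A']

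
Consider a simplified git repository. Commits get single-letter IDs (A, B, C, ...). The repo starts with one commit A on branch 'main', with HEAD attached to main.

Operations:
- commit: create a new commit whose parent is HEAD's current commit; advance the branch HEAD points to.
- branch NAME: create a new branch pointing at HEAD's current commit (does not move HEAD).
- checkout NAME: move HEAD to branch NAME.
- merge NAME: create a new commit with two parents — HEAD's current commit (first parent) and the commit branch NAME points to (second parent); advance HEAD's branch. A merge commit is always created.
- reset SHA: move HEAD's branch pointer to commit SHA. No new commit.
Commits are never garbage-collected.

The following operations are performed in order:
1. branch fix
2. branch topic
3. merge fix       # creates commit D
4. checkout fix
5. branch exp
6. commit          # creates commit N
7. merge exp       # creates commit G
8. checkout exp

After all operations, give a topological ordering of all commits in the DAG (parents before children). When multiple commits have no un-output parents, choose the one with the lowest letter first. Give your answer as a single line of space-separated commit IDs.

After op 1 (branch): HEAD=main@A [fix=A main=A]
After op 2 (branch): HEAD=main@A [fix=A main=A topic=A]
After op 3 (merge): HEAD=main@D [fix=A main=D topic=A]
After op 4 (checkout): HEAD=fix@A [fix=A main=D topic=A]
After op 5 (branch): HEAD=fix@A [exp=A fix=A main=D topic=A]
After op 6 (commit): HEAD=fix@N [exp=A fix=N main=D topic=A]
After op 7 (merge): HEAD=fix@G [exp=A fix=G main=D topic=A]
After op 8 (checkout): HEAD=exp@A [exp=A fix=G main=D topic=A]
commit A: parents=[]
commit D: parents=['A', 'A']
commit G: parents=['N', 'A']
commit N: parents=['A']

Answer: A D N G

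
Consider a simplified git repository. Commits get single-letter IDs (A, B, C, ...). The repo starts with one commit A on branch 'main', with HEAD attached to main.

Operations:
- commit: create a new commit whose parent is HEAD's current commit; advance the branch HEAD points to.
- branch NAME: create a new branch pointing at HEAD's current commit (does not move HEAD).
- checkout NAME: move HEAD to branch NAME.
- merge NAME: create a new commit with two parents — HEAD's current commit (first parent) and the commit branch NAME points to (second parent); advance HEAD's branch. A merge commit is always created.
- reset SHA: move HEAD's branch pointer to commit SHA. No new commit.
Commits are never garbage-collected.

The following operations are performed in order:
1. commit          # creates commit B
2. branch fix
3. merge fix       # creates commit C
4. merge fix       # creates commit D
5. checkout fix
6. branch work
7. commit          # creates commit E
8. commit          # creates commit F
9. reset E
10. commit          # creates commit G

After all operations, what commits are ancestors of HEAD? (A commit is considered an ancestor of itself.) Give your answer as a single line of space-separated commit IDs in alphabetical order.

After op 1 (commit): HEAD=main@B [main=B]
After op 2 (branch): HEAD=main@B [fix=B main=B]
After op 3 (merge): HEAD=main@C [fix=B main=C]
After op 4 (merge): HEAD=main@D [fix=B main=D]
After op 5 (checkout): HEAD=fix@B [fix=B main=D]
After op 6 (branch): HEAD=fix@B [fix=B main=D work=B]
After op 7 (commit): HEAD=fix@E [fix=E main=D work=B]
After op 8 (commit): HEAD=fix@F [fix=F main=D work=B]
After op 9 (reset): HEAD=fix@E [fix=E main=D work=B]
After op 10 (commit): HEAD=fix@G [fix=G main=D work=B]

Answer: A B E G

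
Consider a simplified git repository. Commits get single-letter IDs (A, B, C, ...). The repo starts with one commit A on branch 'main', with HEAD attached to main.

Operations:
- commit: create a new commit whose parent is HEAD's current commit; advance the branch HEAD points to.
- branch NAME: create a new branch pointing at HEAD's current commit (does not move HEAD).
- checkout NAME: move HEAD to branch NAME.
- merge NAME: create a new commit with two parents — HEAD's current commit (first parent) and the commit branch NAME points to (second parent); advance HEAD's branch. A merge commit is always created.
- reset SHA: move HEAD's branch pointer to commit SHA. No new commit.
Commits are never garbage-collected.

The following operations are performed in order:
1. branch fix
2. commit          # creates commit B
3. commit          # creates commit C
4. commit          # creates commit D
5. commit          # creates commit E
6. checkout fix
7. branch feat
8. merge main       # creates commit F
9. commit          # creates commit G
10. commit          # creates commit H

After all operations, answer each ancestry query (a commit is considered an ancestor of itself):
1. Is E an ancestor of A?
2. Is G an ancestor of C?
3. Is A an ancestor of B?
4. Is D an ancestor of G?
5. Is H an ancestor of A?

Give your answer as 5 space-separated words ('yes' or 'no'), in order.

Answer: no no yes yes no

Derivation:
After op 1 (branch): HEAD=main@A [fix=A main=A]
After op 2 (commit): HEAD=main@B [fix=A main=B]
After op 3 (commit): HEAD=main@C [fix=A main=C]
After op 4 (commit): HEAD=main@D [fix=A main=D]
After op 5 (commit): HEAD=main@E [fix=A main=E]
After op 6 (checkout): HEAD=fix@A [fix=A main=E]
After op 7 (branch): HEAD=fix@A [feat=A fix=A main=E]
After op 8 (merge): HEAD=fix@F [feat=A fix=F main=E]
After op 9 (commit): HEAD=fix@G [feat=A fix=G main=E]
After op 10 (commit): HEAD=fix@H [feat=A fix=H main=E]
ancestors(A) = {A}; E in? no
ancestors(C) = {A,B,C}; G in? no
ancestors(B) = {A,B}; A in? yes
ancestors(G) = {A,B,C,D,E,F,G}; D in? yes
ancestors(A) = {A}; H in? no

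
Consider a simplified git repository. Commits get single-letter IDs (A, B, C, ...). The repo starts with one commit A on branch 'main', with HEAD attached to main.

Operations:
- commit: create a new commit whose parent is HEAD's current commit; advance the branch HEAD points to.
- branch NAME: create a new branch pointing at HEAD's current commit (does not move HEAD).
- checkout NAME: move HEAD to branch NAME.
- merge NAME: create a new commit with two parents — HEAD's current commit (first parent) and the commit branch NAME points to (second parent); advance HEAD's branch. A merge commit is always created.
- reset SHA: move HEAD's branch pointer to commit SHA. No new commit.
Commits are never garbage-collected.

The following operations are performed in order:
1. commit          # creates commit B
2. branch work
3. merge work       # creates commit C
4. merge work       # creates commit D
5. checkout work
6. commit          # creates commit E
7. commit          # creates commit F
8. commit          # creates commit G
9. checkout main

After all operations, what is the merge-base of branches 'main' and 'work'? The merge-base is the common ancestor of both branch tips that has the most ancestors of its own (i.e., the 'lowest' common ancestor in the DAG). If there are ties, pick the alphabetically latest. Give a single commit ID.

Answer: B

Derivation:
After op 1 (commit): HEAD=main@B [main=B]
After op 2 (branch): HEAD=main@B [main=B work=B]
After op 3 (merge): HEAD=main@C [main=C work=B]
After op 4 (merge): HEAD=main@D [main=D work=B]
After op 5 (checkout): HEAD=work@B [main=D work=B]
After op 6 (commit): HEAD=work@E [main=D work=E]
After op 7 (commit): HEAD=work@F [main=D work=F]
After op 8 (commit): HEAD=work@G [main=D work=G]
After op 9 (checkout): HEAD=main@D [main=D work=G]
ancestors(main=D): ['A', 'B', 'C', 'D']
ancestors(work=G): ['A', 'B', 'E', 'F', 'G']
common: ['A', 'B']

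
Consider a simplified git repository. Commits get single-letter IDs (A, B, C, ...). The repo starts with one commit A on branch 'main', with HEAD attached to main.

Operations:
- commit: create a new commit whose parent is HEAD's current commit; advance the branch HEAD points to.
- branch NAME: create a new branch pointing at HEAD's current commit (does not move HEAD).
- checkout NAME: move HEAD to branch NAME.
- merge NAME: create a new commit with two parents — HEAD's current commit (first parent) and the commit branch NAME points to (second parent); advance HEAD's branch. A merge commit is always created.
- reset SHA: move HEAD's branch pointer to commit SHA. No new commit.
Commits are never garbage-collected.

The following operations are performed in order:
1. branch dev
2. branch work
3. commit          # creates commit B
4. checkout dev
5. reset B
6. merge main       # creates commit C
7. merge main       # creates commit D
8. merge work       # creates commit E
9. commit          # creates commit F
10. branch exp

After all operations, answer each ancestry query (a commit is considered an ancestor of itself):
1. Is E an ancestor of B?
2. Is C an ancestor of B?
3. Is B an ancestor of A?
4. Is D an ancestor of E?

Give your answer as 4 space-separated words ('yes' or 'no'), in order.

After op 1 (branch): HEAD=main@A [dev=A main=A]
After op 2 (branch): HEAD=main@A [dev=A main=A work=A]
After op 3 (commit): HEAD=main@B [dev=A main=B work=A]
After op 4 (checkout): HEAD=dev@A [dev=A main=B work=A]
After op 5 (reset): HEAD=dev@B [dev=B main=B work=A]
After op 6 (merge): HEAD=dev@C [dev=C main=B work=A]
After op 7 (merge): HEAD=dev@D [dev=D main=B work=A]
After op 8 (merge): HEAD=dev@E [dev=E main=B work=A]
After op 9 (commit): HEAD=dev@F [dev=F main=B work=A]
After op 10 (branch): HEAD=dev@F [dev=F exp=F main=B work=A]
ancestors(B) = {A,B}; E in? no
ancestors(B) = {A,B}; C in? no
ancestors(A) = {A}; B in? no
ancestors(E) = {A,B,C,D,E}; D in? yes

Answer: no no no yes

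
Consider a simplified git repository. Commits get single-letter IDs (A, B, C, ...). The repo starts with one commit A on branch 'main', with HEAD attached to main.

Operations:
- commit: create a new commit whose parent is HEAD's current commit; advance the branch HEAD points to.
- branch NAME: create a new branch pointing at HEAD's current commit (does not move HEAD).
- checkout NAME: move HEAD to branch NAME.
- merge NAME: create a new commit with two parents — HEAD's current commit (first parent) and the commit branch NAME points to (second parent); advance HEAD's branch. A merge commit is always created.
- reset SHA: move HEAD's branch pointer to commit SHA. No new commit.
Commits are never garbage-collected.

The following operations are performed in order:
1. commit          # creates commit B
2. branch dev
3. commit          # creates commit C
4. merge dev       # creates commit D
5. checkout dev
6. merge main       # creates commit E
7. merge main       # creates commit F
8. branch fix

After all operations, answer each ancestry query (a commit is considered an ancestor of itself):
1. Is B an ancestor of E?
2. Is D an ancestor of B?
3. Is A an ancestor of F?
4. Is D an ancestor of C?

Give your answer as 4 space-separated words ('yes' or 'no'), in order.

Answer: yes no yes no

Derivation:
After op 1 (commit): HEAD=main@B [main=B]
After op 2 (branch): HEAD=main@B [dev=B main=B]
After op 3 (commit): HEAD=main@C [dev=B main=C]
After op 4 (merge): HEAD=main@D [dev=B main=D]
After op 5 (checkout): HEAD=dev@B [dev=B main=D]
After op 6 (merge): HEAD=dev@E [dev=E main=D]
After op 7 (merge): HEAD=dev@F [dev=F main=D]
After op 8 (branch): HEAD=dev@F [dev=F fix=F main=D]
ancestors(E) = {A,B,C,D,E}; B in? yes
ancestors(B) = {A,B}; D in? no
ancestors(F) = {A,B,C,D,E,F}; A in? yes
ancestors(C) = {A,B,C}; D in? no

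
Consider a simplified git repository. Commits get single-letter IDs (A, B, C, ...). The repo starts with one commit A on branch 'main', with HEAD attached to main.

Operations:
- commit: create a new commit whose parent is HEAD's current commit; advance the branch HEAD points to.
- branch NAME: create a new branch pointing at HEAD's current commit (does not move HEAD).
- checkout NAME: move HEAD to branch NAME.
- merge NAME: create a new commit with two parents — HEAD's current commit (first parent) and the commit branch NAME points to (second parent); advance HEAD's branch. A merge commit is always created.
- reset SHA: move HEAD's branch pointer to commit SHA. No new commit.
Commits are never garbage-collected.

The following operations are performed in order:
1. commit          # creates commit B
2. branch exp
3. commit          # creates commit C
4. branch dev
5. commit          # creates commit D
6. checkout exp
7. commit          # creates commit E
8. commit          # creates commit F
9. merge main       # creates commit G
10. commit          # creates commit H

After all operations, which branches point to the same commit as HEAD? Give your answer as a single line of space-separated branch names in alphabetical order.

After op 1 (commit): HEAD=main@B [main=B]
After op 2 (branch): HEAD=main@B [exp=B main=B]
After op 3 (commit): HEAD=main@C [exp=B main=C]
After op 4 (branch): HEAD=main@C [dev=C exp=B main=C]
After op 5 (commit): HEAD=main@D [dev=C exp=B main=D]
After op 6 (checkout): HEAD=exp@B [dev=C exp=B main=D]
After op 7 (commit): HEAD=exp@E [dev=C exp=E main=D]
After op 8 (commit): HEAD=exp@F [dev=C exp=F main=D]
After op 9 (merge): HEAD=exp@G [dev=C exp=G main=D]
After op 10 (commit): HEAD=exp@H [dev=C exp=H main=D]

Answer: exp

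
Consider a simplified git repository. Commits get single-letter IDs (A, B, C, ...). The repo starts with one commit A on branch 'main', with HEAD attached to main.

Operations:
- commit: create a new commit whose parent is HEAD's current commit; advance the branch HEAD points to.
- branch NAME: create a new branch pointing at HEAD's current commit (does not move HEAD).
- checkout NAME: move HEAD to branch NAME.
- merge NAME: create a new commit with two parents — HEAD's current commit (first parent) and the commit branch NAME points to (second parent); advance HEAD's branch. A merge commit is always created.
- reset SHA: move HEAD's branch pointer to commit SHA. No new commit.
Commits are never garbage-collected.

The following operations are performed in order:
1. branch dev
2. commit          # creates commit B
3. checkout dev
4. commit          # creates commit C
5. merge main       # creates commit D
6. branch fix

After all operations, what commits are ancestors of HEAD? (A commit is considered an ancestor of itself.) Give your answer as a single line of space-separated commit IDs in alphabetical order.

After op 1 (branch): HEAD=main@A [dev=A main=A]
After op 2 (commit): HEAD=main@B [dev=A main=B]
After op 3 (checkout): HEAD=dev@A [dev=A main=B]
After op 4 (commit): HEAD=dev@C [dev=C main=B]
After op 5 (merge): HEAD=dev@D [dev=D main=B]
After op 6 (branch): HEAD=dev@D [dev=D fix=D main=B]

Answer: A B C D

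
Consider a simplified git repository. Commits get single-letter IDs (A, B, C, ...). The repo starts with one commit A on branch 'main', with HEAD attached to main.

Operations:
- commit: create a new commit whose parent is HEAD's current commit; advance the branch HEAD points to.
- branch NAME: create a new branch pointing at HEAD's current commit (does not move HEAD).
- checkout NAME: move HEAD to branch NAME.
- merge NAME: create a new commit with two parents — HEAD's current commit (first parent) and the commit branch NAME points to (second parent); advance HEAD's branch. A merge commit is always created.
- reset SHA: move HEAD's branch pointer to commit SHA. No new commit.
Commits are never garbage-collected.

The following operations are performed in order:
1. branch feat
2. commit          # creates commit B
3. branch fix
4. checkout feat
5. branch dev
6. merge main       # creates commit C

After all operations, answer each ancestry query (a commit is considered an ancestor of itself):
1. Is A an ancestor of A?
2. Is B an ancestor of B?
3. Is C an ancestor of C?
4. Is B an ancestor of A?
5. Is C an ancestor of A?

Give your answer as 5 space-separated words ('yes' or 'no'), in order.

After op 1 (branch): HEAD=main@A [feat=A main=A]
After op 2 (commit): HEAD=main@B [feat=A main=B]
After op 3 (branch): HEAD=main@B [feat=A fix=B main=B]
After op 4 (checkout): HEAD=feat@A [feat=A fix=B main=B]
After op 5 (branch): HEAD=feat@A [dev=A feat=A fix=B main=B]
After op 6 (merge): HEAD=feat@C [dev=A feat=C fix=B main=B]
ancestors(A) = {A}; A in? yes
ancestors(B) = {A,B}; B in? yes
ancestors(C) = {A,B,C}; C in? yes
ancestors(A) = {A}; B in? no
ancestors(A) = {A}; C in? no

Answer: yes yes yes no no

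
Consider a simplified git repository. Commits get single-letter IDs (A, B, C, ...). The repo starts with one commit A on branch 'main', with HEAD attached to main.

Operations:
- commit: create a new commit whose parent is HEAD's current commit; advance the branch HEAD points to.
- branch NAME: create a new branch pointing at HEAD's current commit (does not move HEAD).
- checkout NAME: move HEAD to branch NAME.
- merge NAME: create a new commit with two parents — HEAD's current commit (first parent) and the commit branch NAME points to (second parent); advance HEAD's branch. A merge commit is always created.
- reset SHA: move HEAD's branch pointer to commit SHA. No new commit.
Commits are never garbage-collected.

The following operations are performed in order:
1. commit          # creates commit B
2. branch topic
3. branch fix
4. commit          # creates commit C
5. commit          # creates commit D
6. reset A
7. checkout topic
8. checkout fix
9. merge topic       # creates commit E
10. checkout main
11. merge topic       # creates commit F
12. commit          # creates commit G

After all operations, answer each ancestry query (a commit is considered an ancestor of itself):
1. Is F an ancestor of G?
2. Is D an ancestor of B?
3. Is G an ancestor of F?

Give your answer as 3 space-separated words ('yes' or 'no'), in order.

After op 1 (commit): HEAD=main@B [main=B]
After op 2 (branch): HEAD=main@B [main=B topic=B]
After op 3 (branch): HEAD=main@B [fix=B main=B topic=B]
After op 4 (commit): HEAD=main@C [fix=B main=C topic=B]
After op 5 (commit): HEAD=main@D [fix=B main=D topic=B]
After op 6 (reset): HEAD=main@A [fix=B main=A topic=B]
After op 7 (checkout): HEAD=topic@B [fix=B main=A topic=B]
After op 8 (checkout): HEAD=fix@B [fix=B main=A topic=B]
After op 9 (merge): HEAD=fix@E [fix=E main=A topic=B]
After op 10 (checkout): HEAD=main@A [fix=E main=A topic=B]
After op 11 (merge): HEAD=main@F [fix=E main=F topic=B]
After op 12 (commit): HEAD=main@G [fix=E main=G topic=B]
ancestors(G) = {A,B,F,G}; F in? yes
ancestors(B) = {A,B}; D in? no
ancestors(F) = {A,B,F}; G in? no

Answer: yes no no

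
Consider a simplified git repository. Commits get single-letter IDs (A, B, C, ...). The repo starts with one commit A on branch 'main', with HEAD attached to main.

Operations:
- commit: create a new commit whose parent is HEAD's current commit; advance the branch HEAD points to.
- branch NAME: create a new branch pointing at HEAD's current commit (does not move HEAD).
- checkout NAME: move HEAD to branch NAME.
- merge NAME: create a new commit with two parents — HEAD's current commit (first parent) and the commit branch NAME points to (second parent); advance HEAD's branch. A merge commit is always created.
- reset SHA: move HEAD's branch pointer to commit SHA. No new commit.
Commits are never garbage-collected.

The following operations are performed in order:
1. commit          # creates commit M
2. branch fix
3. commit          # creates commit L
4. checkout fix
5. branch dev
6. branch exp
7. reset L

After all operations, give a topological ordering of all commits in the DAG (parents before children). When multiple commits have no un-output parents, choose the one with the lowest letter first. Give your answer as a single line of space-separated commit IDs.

Answer: A M L

Derivation:
After op 1 (commit): HEAD=main@M [main=M]
After op 2 (branch): HEAD=main@M [fix=M main=M]
After op 3 (commit): HEAD=main@L [fix=M main=L]
After op 4 (checkout): HEAD=fix@M [fix=M main=L]
After op 5 (branch): HEAD=fix@M [dev=M fix=M main=L]
After op 6 (branch): HEAD=fix@M [dev=M exp=M fix=M main=L]
After op 7 (reset): HEAD=fix@L [dev=M exp=M fix=L main=L]
commit A: parents=[]
commit L: parents=['M']
commit M: parents=['A']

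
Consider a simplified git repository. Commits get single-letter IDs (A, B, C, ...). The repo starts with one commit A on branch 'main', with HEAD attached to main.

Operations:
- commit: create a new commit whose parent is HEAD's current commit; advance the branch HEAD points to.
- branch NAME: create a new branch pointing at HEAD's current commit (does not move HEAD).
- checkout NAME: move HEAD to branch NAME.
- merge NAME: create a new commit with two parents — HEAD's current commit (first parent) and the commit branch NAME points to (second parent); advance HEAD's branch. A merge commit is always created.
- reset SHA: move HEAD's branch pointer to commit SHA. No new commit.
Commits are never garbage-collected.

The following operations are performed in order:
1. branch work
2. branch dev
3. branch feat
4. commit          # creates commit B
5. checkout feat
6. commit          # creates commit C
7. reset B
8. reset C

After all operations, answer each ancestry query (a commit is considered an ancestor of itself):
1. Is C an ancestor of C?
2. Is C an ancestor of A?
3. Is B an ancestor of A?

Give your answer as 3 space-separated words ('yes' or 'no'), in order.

Answer: yes no no

Derivation:
After op 1 (branch): HEAD=main@A [main=A work=A]
After op 2 (branch): HEAD=main@A [dev=A main=A work=A]
After op 3 (branch): HEAD=main@A [dev=A feat=A main=A work=A]
After op 4 (commit): HEAD=main@B [dev=A feat=A main=B work=A]
After op 5 (checkout): HEAD=feat@A [dev=A feat=A main=B work=A]
After op 6 (commit): HEAD=feat@C [dev=A feat=C main=B work=A]
After op 7 (reset): HEAD=feat@B [dev=A feat=B main=B work=A]
After op 8 (reset): HEAD=feat@C [dev=A feat=C main=B work=A]
ancestors(C) = {A,C}; C in? yes
ancestors(A) = {A}; C in? no
ancestors(A) = {A}; B in? no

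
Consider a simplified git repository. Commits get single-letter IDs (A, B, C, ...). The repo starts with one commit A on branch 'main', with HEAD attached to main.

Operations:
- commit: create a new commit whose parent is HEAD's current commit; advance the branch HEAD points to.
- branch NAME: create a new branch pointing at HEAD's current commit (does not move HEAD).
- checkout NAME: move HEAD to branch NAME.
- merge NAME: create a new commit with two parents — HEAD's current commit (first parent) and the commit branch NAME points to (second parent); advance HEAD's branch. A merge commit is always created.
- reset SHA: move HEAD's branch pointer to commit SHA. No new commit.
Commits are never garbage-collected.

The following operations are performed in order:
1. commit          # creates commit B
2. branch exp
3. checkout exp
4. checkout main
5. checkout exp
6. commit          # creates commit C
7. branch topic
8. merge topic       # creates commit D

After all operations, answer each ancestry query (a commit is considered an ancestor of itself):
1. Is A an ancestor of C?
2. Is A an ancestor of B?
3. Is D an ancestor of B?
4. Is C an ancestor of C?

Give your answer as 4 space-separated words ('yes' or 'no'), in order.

Answer: yes yes no yes

Derivation:
After op 1 (commit): HEAD=main@B [main=B]
After op 2 (branch): HEAD=main@B [exp=B main=B]
After op 3 (checkout): HEAD=exp@B [exp=B main=B]
After op 4 (checkout): HEAD=main@B [exp=B main=B]
After op 5 (checkout): HEAD=exp@B [exp=B main=B]
After op 6 (commit): HEAD=exp@C [exp=C main=B]
After op 7 (branch): HEAD=exp@C [exp=C main=B topic=C]
After op 8 (merge): HEAD=exp@D [exp=D main=B topic=C]
ancestors(C) = {A,B,C}; A in? yes
ancestors(B) = {A,B}; A in? yes
ancestors(B) = {A,B}; D in? no
ancestors(C) = {A,B,C}; C in? yes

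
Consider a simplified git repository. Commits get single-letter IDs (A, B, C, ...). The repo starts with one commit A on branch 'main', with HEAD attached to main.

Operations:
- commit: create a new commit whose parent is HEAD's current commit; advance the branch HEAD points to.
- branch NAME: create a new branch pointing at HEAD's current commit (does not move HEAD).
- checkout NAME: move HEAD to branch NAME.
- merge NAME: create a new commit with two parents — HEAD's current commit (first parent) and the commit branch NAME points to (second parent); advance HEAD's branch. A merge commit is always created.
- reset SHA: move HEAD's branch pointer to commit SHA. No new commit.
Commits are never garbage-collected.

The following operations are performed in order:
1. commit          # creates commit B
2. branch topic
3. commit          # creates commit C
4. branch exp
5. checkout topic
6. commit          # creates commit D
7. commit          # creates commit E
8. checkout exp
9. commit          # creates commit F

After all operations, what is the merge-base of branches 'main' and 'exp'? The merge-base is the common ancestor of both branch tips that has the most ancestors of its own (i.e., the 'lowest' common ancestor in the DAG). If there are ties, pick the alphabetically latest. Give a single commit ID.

Answer: C

Derivation:
After op 1 (commit): HEAD=main@B [main=B]
After op 2 (branch): HEAD=main@B [main=B topic=B]
After op 3 (commit): HEAD=main@C [main=C topic=B]
After op 4 (branch): HEAD=main@C [exp=C main=C topic=B]
After op 5 (checkout): HEAD=topic@B [exp=C main=C topic=B]
After op 6 (commit): HEAD=topic@D [exp=C main=C topic=D]
After op 7 (commit): HEAD=topic@E [exp=C main=C topic=E]
After op 8 (checkout): HEAD=exp@C [exp=C main=C topic=E]
After op 9 (commit): HEAD=exp@F [exp=F main=C topic=E]
ancestors(main=C): ['A', 'B', 'C']
ancestors(exp=F): ['A', 'B', 'C', 'F']
common: ['A', 'B', 'C']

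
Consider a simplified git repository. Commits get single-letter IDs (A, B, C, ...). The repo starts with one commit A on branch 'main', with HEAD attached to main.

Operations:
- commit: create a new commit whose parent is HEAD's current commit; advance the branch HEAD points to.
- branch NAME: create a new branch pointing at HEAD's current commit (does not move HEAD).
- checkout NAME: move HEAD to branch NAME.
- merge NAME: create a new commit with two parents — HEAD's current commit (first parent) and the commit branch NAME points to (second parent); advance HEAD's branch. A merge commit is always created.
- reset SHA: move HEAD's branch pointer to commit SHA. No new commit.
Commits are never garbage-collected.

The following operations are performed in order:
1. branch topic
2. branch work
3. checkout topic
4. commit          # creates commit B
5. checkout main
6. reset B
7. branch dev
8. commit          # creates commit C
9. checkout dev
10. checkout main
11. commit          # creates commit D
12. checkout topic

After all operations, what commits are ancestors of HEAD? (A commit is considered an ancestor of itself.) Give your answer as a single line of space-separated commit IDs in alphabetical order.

Answer: A B

Derivation:
After op 1 (branch): HEAD=main@A [main=A topic=A]
After op 2 (branch): HEAD=main@A [main=A topic=A work=A]
After op 3 (checkout): HEAD=topic@A [main=A topic=A work=A]
After op 4 (commit): HEAD=topic@B [main=A topic=B work=A]
After op 5 (checkout): HEAD=main@A [main=A topic=B work=A]
After op 6 (reset): HEAD=main@B [main=B topic=B work=A]
After op 7 (branch): HEAD=main@B [dev=B main=B topic=B work=A]
After op 8 (commit): HEAD=main@C [dev=B main=C topic=B work=A]
After op 9 (checkout): HEAD=dev@B [dev=B main=C topic=B work=A]
After op 10 (checkout): HEAD=main@C [dev=B main=C topic=B work=A]
After op 11 (commit): HEAD=main@D [dev=B main=D topic=B work=A]
After op 12 (checkout): HEAD=topic@B [dev=B main=D topic=B work=A]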